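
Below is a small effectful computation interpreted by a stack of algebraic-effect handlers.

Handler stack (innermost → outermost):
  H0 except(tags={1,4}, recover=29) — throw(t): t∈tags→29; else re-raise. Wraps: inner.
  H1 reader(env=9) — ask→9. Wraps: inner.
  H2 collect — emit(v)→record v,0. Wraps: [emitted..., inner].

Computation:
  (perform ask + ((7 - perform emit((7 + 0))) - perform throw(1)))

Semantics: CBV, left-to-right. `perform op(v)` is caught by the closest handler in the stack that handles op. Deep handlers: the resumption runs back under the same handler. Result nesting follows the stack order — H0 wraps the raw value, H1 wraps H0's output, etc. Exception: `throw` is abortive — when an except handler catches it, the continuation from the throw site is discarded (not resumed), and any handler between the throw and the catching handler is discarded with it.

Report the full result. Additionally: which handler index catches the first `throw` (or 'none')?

Step-by-step:
ask @ H1 ⇒ 9
emit(7) @ H2 ⇒ out+=7
throw(1) @ H0 caught ⇒ 29
H1 returns 29
H2 returns [7, 29]
= [7, 29]

Answer: [7, 29] ; first throw caught by: H0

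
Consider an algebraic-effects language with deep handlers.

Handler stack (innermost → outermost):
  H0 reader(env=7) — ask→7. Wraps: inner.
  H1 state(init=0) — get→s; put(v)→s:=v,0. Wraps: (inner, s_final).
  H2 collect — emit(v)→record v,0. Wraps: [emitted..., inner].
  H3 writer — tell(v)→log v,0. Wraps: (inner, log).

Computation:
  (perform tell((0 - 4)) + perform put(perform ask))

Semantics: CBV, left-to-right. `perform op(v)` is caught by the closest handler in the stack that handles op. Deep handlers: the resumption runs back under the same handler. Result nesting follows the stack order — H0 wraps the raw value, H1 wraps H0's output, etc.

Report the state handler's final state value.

Answer: 7

Working:
tell(-4) @ H3 ⇒ log+=-4
ask @ H0 ⇒ 7
put(7) @ H1 ⇒ s:=7
H0 returns 0
H1 returns (0, 7)
H2 returns [(0, 7)]
H3 returns ([(0, 7)], (-4))
= ([(0, 7)], (-4))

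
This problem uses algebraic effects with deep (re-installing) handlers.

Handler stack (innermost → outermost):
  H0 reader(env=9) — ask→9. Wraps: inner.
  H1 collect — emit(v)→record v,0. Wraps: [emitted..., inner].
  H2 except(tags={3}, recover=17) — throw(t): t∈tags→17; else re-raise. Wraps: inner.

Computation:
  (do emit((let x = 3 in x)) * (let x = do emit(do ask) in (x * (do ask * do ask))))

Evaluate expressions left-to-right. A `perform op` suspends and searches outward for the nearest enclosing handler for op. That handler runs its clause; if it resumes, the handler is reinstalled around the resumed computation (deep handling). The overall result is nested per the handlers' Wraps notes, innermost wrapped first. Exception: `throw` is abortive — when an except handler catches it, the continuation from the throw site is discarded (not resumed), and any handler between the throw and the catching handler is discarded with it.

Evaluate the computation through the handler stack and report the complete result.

Answer: [3, 9, 0]

Evaluation trace:
emit(3) @ H1 ⇒ out+=3
ask @ H0 ⇒ 9
emit(9) @ H1 ⇒ out+=9
ask @ H0 ⇒ 9
ask @ H0 ⇒ 9
H0 returns 0
H1 returns [3, 9, 0]
H2 returns [3, 9, 0]
= [3, 9, 0]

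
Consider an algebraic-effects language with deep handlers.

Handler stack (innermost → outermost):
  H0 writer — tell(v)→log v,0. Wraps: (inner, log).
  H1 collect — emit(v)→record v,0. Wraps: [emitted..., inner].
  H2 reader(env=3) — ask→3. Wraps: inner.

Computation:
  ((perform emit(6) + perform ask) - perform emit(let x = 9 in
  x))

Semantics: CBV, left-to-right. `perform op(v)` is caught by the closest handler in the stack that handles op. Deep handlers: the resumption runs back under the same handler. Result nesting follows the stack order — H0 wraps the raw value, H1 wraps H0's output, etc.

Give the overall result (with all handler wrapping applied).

Evaluation trace:
emit(6) @ H1 ⇒ out+=6
ask @ H2 ⇒ 3
emit(9) @ H1 ⇒ out+=9
H0 returns (3, ())
H1 returns [6, 9, (3, ())]
H2 returns [6, 9, (3, ())]
= [6, 9, (3, ())]

Answer: [6, 9, (3, ())]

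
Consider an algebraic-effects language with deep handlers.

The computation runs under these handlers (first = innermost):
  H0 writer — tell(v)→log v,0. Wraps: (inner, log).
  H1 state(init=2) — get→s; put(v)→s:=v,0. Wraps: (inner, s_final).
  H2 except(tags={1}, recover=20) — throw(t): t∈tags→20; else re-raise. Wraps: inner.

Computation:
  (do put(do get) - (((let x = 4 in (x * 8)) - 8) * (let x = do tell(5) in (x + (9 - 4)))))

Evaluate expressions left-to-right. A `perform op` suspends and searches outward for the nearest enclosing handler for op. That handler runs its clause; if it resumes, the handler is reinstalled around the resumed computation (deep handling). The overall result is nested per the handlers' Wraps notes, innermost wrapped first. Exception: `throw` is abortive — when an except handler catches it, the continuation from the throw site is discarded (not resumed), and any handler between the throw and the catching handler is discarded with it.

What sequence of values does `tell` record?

Working:
get @ H1 ⇒ 2
put(2) @ H1 ⇒ s:=2
tell(5) @ H0 ⇒ log+=5
H0 returns (-120, (5))
H1 returns ((-120, (5)), 2)
H2 returns ((-120, (5)), 2)
= ((-120, (5)), 2)

Answer: (5)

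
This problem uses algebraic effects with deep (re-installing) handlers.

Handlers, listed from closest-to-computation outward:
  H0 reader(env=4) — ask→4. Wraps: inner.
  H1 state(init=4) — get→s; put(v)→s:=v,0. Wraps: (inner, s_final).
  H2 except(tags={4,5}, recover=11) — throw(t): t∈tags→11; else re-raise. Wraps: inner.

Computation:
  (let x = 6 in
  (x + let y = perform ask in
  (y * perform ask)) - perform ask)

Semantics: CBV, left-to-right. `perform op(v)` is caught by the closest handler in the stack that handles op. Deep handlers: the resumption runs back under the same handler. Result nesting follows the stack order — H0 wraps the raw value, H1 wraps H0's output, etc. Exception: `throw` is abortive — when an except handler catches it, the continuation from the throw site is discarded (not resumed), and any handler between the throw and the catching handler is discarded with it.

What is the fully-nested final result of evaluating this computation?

Working:
ask @ H0 ⇒ 4
ask @ H0 ⇒ 4
ask @ H0 ⇒ 4
H0 returns 18
H1 returns (18, 4)
H2 returns (18, 4)
= (18, 4)

Answer: (18, 4)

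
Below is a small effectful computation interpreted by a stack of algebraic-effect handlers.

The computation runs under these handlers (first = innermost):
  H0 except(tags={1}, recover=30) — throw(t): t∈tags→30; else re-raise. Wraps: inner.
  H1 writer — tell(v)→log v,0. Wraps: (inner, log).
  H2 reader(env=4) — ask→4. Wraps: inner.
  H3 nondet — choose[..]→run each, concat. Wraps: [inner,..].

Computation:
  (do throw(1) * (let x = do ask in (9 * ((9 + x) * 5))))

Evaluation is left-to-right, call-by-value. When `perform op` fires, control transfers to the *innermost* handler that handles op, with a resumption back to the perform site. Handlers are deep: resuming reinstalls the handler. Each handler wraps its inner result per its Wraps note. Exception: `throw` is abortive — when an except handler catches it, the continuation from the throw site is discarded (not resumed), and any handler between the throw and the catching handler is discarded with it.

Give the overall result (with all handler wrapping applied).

Step-by-step:
throw(1) @ H0 caught ⇒ 30
H1 returns (30, ())
H2 returns (30, ())
H3 returns [(30, ())]
= [(30, ())]

Answer: [(30, ())]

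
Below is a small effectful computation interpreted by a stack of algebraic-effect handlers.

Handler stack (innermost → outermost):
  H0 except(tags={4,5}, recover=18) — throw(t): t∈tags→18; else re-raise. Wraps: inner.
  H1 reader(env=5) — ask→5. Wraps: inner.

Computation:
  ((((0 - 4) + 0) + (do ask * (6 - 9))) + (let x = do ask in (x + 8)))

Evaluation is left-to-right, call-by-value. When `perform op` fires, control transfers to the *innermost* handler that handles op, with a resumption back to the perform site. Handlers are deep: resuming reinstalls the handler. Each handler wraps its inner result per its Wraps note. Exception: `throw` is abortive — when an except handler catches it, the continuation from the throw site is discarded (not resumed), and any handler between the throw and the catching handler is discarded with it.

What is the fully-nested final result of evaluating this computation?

Step-by-step:
ask @ H1 ⇒ 5
ask @ H1 ⇒ 5
H0 returns -6
H1 returns -6
= -6

Answer: -6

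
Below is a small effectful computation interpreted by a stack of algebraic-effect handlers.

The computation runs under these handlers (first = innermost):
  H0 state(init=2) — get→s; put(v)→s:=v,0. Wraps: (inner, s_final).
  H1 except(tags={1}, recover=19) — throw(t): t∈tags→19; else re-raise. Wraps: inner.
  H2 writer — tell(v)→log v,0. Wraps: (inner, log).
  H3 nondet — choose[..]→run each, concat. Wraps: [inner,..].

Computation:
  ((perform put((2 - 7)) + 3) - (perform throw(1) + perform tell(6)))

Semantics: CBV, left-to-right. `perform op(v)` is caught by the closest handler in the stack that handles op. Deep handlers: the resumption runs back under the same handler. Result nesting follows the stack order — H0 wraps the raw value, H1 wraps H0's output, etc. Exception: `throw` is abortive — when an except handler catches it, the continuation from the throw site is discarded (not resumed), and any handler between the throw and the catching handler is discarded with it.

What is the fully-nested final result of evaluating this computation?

Answer: [(19, ())]

Step-by-step:
put(-5) @ H0 ⇒ s:=-5
throw(1) @ H1 caught ⇒ 19
H2 returns (19, ())
H3 returns [(19, ())]
= [(19, ())]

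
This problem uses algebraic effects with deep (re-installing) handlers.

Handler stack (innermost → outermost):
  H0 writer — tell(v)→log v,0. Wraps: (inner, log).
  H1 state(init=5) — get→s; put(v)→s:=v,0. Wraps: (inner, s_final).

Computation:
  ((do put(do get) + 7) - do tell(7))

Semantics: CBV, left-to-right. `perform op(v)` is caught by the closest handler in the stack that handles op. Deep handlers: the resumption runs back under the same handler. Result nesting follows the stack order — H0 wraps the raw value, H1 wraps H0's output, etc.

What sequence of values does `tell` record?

Answer: (7)

Working:
get @ H1 ⇒ 5
put(5) @ H1 ⇒ s:=5
tell(7) @ H0 ⇒ log+=7
H0 returns (7, (7))
H1 returns ((7, (7)), 5)
= ((7, (7)), 5)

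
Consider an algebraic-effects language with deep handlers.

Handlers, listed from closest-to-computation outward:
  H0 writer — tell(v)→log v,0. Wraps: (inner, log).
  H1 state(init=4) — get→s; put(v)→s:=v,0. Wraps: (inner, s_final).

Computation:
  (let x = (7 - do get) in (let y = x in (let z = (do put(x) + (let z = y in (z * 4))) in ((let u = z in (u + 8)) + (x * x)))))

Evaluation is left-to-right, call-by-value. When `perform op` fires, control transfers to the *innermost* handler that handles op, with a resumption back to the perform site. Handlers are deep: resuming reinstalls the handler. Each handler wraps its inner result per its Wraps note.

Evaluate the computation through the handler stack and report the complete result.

Evaluation trace:
get @ H1 ⇒ 4
put(3) @ H1 ⇒ s:=3
H0 returns (29, ())
H1 returns ((29, ()), 3)
= ((29, ()), 3)

Answer: ((29, ()), 3)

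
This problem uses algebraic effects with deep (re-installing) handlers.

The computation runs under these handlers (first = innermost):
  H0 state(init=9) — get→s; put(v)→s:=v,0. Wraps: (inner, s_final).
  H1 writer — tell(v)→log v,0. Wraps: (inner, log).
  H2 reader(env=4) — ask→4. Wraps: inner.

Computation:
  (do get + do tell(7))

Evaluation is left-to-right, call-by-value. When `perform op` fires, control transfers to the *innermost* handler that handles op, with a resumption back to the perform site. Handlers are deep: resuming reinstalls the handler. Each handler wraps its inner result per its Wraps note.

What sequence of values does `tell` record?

Working:
get @ H0 ⇒ 9
tell(7) @ H1 ⇒ log+=7
H0 returns (9, 9)
H1 returns ((9, 9), (7))
H2 returns ((9, 9), (7))
= ((9, 9), (7))

Answer: (7)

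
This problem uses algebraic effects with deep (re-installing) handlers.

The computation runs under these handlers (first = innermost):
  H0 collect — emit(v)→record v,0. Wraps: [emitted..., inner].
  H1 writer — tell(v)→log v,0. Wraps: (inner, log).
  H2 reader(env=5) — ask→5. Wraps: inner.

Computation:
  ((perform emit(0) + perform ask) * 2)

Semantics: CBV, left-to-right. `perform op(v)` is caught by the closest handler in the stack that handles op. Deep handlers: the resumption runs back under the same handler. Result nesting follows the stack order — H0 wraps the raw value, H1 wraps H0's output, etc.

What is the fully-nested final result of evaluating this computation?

Answer: ([0, 10], ())

Working:
emit(0) @ H0 ⇒ out+=0
ask @ H2 ⇒ 5
H0 returns [0, 10]
H1 returns ([0, 10], ())
H2 returns ([0, 10], ())
= ([0, 10], ())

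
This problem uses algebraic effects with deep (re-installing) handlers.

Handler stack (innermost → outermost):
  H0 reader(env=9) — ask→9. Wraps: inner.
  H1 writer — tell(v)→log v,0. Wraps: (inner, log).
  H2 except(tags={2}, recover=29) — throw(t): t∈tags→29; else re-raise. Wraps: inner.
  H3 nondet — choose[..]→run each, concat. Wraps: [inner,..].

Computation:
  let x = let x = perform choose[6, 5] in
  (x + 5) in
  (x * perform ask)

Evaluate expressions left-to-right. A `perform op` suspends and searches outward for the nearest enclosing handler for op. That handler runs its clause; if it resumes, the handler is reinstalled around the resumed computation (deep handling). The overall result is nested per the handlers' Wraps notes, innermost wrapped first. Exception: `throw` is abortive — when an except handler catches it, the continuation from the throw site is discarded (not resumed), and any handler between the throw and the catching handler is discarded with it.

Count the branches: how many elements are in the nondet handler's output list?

Answer: 2

Step-by-step:
choose[6, 5] @ H3
  branch[0] choose=6:
    ask @ H0 ⇒ 9
    H0 returns 99
    H1 returns (99, ())
    H2 returns (99, ())
    H3 returns [(99, ())]
  branch[1] choose=5:
    ask @ H0 ⇒ 9
    H0 returns 90
    H1 returns (90, ())
    H2 returns (90, ())
    H3 returns [(90, ())]
= [(99, ()), (90, ())]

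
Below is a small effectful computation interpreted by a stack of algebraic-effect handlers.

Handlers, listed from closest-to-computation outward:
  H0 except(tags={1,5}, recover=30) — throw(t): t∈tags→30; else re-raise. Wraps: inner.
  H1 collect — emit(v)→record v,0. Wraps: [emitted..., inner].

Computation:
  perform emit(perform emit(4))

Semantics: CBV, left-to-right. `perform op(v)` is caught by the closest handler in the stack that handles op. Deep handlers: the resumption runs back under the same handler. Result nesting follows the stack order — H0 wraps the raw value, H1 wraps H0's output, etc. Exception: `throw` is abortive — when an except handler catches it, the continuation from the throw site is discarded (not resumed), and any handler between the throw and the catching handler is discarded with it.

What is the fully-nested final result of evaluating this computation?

Answer: [4, 0, 0]

Evaluation trace:
emit(4) @ H1 ⇒ out+=4
emit(0) @ H1 ⇒ out+=0
H0 returns 0
H1 returns [4, 0, 0]
= [4, 0, 0]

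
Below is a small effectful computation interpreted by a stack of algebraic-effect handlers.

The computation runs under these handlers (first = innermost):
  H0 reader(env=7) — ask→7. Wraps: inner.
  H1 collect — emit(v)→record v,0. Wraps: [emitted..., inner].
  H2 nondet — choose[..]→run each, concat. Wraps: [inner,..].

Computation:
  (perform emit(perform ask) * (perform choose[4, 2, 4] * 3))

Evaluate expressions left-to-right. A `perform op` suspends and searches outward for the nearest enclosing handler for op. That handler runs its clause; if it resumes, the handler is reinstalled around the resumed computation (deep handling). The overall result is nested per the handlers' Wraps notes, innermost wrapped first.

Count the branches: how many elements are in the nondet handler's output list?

Answer: 3

Evaluation trace:
ask @ H0 ⇒ 7
emit(7) @ H1 ⇒ out+=7
choose[4, 2, 4] @ H2
  branch[0] choose=4:
    H0 returns 0
    H1 returns [7, 0]
    H2 returns [[7, 0]]
  branch[1] choose=2:
    H0 returns 0
    H1 returns [7, 0]
    H2 returns [[7, 0]]
  branch[2] choose=4:
    H0 returns 0
    H1 returns [7, 0]
    H2 returns [[7, 0]]
= [[7, 0], [7, 0], [7, 0]]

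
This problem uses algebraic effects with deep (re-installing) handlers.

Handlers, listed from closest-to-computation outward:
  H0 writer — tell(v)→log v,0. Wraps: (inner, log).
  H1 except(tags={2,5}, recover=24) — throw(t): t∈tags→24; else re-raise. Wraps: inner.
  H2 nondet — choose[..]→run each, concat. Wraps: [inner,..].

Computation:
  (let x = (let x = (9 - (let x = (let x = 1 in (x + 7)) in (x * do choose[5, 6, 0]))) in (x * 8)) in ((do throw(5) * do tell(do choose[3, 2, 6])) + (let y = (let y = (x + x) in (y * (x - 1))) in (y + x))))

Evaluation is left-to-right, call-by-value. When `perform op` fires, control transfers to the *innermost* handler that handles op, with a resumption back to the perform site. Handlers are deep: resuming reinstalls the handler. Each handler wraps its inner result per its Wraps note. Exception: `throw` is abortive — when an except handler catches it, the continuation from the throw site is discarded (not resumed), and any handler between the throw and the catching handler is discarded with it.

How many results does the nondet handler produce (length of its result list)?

Evaluation trace:
choose[5, 6, 0] @ H2
  branch[0] choose=5:
    throw(5) @ H1 caught ⇒ 24
    H2 returns [24]
  branch[1] choose=6:
    throw(5) @ H1 caught ⇒ 24
    H2 returns [24]
  branch[2] choose=0:
    throw(5) @ H1 caught ⇒ 24
    H2 returns [24]
= [24, 24, 24]

Answer: 3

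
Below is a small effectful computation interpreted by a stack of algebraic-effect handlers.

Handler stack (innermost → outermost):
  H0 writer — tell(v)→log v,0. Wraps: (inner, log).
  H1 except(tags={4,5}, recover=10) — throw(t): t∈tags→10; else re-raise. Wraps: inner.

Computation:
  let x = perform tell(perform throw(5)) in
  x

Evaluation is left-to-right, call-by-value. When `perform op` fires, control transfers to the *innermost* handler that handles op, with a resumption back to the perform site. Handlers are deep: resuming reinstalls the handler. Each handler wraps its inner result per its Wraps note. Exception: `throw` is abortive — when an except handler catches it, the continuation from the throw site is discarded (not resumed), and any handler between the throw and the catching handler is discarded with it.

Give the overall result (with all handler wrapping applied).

Evaluation trace:
throw(5) @ H1 caught ⇒ 10
= 10

Answer: 10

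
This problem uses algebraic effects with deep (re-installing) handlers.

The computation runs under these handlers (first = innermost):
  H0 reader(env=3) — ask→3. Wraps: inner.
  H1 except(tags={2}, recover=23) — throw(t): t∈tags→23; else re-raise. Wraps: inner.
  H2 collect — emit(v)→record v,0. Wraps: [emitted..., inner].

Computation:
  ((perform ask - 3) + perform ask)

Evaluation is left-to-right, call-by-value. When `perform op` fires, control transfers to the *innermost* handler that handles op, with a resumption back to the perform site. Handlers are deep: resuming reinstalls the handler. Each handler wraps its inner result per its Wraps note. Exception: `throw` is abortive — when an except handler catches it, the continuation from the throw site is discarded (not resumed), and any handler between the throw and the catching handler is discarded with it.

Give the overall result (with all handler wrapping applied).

Evaluation trace:
ask @ H0 ⇒ 3
ask @ H0 ⇒ 3
H0 returns 3
H1 returns 3
H2 returns [3]
= [3]

Answer: [3]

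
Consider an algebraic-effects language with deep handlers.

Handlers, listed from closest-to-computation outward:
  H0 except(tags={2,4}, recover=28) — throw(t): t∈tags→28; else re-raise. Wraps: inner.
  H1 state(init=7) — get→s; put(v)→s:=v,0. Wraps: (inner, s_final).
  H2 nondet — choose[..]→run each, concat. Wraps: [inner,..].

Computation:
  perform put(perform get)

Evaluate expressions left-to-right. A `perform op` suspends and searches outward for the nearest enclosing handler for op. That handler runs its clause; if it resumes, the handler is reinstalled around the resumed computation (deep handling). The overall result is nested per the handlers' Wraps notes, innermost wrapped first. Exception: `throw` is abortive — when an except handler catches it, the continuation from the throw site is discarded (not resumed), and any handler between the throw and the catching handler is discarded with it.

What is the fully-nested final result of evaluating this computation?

Working:
get @ H1 ⇒ 7
put(7) @ H1 ⇒ s:=7
H0 returns 0
H1 returns (0, 7)
H2 returns [(0, 7)]
= [(0, 7)]

Answer: [(0, 7)]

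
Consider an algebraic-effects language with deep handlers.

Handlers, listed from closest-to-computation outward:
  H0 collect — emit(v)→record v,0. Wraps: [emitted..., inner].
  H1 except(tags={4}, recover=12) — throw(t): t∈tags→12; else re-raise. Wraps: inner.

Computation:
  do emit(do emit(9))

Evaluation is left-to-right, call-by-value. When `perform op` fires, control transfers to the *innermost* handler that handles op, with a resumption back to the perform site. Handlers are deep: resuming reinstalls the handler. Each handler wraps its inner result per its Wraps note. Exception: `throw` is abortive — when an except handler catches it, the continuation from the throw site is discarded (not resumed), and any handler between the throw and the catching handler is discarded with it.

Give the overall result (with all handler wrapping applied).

Answer: [9, 0, 0]

Working:
emit(9) @ H0 ⇒ out+=9
emit(0) @ H0 ⇒ out+=0
H0 returns [9, 0, 0]
H1 returns [9, 0, 0]
= [9, 0, 0]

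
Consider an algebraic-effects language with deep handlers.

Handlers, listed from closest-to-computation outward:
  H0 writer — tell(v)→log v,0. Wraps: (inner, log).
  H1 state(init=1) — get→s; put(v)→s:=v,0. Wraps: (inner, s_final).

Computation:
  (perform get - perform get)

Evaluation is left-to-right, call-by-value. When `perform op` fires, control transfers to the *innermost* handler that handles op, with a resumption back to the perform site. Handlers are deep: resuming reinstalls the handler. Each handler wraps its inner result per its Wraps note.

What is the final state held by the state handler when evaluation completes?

Working:
get @ H1 ⇒ 1
get @ H1 ⇒ 1
H0 returns (0, ())
H1 returns ((0, ()), 1)
= ((0, ()), 1)

Answer: 1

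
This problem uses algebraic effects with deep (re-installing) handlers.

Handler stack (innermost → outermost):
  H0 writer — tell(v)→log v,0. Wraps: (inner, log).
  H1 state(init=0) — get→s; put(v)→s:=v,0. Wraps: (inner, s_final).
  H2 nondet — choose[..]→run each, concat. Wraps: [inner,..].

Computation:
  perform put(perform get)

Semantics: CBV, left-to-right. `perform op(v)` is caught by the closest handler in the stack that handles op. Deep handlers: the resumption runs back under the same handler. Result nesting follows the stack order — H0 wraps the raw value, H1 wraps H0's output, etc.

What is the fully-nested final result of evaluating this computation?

Step-by-step:
get @ H1 ⇒ 0
put(0) @ H1 ⇒ s:=0
H0 returns (0, ())
H1 returns ((0, ()), 0)
H2 returns [((0, ()), 0)]
= [((0, ()), 0)]

Answer: [((0, ()), 0)]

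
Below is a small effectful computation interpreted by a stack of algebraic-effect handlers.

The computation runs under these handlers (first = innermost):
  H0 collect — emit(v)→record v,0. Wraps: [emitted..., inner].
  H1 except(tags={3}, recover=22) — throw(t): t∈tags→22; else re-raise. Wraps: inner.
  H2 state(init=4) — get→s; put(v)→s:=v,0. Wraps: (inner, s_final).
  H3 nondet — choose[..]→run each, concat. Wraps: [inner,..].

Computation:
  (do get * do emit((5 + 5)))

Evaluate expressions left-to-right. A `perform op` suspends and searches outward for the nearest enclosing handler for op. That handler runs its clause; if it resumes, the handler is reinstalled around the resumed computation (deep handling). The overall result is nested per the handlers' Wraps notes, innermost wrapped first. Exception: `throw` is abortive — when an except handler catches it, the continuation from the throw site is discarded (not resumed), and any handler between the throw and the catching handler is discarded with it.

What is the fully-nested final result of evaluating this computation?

Answer: [([10, 0], 4)]

Evaluation trace:
get @ H2 ⇒ 4
emit(10) @ H0 ⇒ out+=10
H0 returns [10, 0]
H1 returns [10, 0]
H2 returns ([10, 0], 4)
H3 returns [([10, 0], 4)]
= [([10, 0], 4)]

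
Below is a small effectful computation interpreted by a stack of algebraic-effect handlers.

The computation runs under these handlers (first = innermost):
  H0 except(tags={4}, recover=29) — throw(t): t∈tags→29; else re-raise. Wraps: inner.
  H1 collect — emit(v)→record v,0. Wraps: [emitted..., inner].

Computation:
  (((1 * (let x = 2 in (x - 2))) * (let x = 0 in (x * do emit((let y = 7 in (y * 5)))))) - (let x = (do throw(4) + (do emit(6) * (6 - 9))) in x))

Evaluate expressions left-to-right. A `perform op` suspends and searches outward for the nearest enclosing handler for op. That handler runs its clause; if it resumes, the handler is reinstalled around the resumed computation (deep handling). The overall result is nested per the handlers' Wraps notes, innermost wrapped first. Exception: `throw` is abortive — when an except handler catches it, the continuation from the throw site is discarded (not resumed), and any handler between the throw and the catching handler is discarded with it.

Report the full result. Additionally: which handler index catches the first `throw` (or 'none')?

Step-by-step:
emit(35) @ H1 ⇒ out+=35
throw(4) @ H0 caught ⇒ 29
H1 returns [35, 29]
= [35, 29]

Answer: [35, 29] ; first throw caught by: H0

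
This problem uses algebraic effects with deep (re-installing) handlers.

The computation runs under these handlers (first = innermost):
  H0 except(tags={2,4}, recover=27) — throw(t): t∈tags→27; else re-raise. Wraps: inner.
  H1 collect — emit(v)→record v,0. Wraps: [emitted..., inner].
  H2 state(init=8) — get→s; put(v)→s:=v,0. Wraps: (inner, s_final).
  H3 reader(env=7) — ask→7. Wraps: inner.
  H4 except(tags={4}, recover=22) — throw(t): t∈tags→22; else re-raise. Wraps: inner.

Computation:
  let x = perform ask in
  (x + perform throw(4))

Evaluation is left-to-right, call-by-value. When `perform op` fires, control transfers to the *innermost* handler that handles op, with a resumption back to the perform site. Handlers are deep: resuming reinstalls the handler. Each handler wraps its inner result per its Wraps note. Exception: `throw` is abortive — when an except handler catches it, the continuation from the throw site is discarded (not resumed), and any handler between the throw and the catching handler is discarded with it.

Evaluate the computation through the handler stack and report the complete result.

Answer: ([27], 8)

Evaluation trace:
ask @ H3 ⇒ 7
throw(4) @ H0 caught ⇒ 27
H1 returns [27]
H2 returns ([27], 8)
H3 returns ([27], 8)
H4 returns ([27], 8)
= ([27], 8)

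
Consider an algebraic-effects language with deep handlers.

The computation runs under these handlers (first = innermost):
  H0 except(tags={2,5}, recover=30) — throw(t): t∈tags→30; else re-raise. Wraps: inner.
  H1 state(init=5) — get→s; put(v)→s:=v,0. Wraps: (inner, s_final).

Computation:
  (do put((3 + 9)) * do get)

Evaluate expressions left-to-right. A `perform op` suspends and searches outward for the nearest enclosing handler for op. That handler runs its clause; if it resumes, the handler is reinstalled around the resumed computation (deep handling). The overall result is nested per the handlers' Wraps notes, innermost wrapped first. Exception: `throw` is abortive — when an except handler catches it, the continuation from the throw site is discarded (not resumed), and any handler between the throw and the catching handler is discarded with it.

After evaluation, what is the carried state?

Answer: 12

Evaluation trace:
put(12) @ H1 ⇒ s:=12
get @ H1 ⇒ 12
H0 returns 0
H1 returns (0, 12)
= (0, 12)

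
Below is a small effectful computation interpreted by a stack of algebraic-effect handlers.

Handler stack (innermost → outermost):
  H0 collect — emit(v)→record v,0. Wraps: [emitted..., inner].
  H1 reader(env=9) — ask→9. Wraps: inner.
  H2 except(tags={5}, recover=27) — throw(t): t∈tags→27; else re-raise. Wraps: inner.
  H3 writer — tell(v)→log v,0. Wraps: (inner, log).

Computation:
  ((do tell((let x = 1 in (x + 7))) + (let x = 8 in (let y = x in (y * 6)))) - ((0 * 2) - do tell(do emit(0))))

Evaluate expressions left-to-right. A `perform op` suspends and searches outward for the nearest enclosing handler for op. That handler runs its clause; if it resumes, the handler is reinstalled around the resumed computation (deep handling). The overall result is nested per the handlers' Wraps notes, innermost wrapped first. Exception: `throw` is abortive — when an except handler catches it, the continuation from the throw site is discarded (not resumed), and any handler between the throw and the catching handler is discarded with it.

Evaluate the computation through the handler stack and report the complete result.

Step-by-step:
tell(8) @ H3 ⇒ log+=8
emit(0) @ H0 ⇒ out+=0
tell(0) @ H3 ⇒ log+=0
H0 returns [0, 48]
H1 returns [0, 48]
H2 returns [0, 48]
H3 returns ([0, 48], (8, 0))
= ([0, 48], (8, 0))

Answer: ([0, 48], (8, 0))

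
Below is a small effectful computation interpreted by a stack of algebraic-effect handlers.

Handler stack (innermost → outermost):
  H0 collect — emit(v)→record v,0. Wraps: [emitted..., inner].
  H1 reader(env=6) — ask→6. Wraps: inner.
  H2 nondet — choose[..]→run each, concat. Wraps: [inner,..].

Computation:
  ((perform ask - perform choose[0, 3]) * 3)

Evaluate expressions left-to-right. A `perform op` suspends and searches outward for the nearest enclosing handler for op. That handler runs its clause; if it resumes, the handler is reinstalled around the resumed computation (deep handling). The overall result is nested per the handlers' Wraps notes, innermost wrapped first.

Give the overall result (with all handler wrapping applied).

Answer: [[18], [9]]

Step-by-step:
ask @ H1 ⇒ 6
choose[0, 3] @ H2
  branch[0] choose=0:
    H0 returns [18]
    H1 returns [18]
    H2 returns [[18]]
  branch[1] choose=3:
    H0 returns [9]
    H1 returns [9]
    H2 returns [[9]]
= [[18], [9]]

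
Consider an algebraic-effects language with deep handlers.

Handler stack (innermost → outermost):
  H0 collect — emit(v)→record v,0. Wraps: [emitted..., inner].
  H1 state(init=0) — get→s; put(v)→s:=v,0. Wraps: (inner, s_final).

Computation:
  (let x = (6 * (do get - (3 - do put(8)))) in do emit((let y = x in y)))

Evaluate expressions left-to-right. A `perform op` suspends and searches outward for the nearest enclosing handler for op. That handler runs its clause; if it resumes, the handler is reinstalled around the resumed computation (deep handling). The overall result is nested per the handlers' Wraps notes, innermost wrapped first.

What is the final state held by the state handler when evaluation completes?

Evaluation trace:
get @ H1 ⇒ 0
put(8) @ H1 ⇒ s:=8
emit(-18) @ H0 ⇒ out+=-18
H0 returns [-18, 0]
H1 returns ([-18, 0], 8)
= ([-18, 0], 8)

Answer: 8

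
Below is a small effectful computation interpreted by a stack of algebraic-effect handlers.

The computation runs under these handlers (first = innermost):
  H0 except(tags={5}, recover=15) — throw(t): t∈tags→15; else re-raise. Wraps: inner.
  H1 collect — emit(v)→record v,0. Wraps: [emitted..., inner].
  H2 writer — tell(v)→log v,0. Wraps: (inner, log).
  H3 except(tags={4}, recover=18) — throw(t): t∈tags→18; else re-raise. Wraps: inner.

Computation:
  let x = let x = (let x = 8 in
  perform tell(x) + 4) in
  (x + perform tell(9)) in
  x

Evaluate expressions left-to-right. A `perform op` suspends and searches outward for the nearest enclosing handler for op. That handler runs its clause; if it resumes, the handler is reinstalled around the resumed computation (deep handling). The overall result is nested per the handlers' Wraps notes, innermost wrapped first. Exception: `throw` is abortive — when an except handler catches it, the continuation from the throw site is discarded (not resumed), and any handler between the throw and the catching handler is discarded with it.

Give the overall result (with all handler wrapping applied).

Answer: ([4], (8, 9))

Evaluation trace:
tell(8) @ H2 ⇒ log+=8
tell(9) @ H2 ⇒ log+=9
H0 returns 4
H1 returns [4]
H2 returns ([4], (8, 9))
H3 returns ([4], (8, 9))
= ([4], (8, 9))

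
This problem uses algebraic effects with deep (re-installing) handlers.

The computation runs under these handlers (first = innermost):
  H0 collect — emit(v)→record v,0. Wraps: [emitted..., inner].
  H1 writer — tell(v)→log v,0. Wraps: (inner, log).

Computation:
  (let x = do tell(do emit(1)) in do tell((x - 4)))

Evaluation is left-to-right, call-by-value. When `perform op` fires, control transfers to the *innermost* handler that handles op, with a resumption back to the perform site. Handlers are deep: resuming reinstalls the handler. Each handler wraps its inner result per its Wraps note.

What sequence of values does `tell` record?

Working:
emit(1) @ H0 ⇒ out+=1
tell(0) @ H1 ⇒ log+=0
tell(-4) @ H1 ⇒ log+=-4
H0 returns [1, 0]
H1 returns ([1, 0], (0, -4))
= ([1, 0], (0, -4))

Answer: (0, -4)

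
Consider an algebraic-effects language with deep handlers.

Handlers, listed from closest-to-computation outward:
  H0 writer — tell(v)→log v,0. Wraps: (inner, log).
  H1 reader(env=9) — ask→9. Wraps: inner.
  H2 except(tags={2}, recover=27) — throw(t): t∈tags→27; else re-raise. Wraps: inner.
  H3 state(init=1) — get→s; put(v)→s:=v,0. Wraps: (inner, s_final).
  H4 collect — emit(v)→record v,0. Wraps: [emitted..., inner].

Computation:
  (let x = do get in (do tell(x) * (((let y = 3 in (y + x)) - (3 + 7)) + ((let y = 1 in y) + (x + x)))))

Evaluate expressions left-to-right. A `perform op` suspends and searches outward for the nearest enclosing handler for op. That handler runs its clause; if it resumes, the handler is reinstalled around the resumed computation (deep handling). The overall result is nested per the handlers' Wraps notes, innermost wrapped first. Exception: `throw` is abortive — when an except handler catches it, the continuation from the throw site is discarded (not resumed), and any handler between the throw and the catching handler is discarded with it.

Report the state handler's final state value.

Answer: 1

Step-by-step:
get @ H3 ⇒ 1
tell(1) @ H0 ⇒ log+=1
H0 returns (0, (1))
H1 returns (0, (1))
H2 returns (0, (1))
H3 returns ((0, (1)), 1)
H4 returns [((0, (1)), 1)]
= [((0, (1)), 1)]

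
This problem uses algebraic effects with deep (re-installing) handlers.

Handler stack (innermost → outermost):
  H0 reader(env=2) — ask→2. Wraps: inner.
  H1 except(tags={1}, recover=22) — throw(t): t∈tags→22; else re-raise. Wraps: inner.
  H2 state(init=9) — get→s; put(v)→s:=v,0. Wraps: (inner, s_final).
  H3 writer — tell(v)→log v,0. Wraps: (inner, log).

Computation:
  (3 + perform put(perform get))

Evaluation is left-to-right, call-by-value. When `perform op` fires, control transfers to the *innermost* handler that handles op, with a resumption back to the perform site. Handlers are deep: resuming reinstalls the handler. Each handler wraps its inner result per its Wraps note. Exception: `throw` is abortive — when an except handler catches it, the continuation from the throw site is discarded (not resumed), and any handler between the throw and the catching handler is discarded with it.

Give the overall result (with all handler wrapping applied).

Evaluation trace:
get @ H2 ⇒ 9
put(9) @ H2 ⇒ s:=9
H0 returns 3
H1 returns 3
H2 returns (3, 9)
H3 returns ((3, 9), ())
= ((3, 9), ())

Answer: ((3, 9), ())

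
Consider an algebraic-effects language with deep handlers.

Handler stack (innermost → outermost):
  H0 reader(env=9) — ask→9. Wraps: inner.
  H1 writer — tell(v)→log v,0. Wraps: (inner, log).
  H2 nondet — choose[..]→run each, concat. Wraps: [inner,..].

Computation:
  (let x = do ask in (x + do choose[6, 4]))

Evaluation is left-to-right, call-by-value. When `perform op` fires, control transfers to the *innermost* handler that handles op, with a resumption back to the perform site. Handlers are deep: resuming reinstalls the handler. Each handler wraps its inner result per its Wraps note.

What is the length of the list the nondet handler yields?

Working:
ask @ H0 ⇒ 9
choose[6, 4] @ H2
  branch[0] choose=6:
    H0 returns 15
    H1 returns (15, ())
    H2 returns [(15, ())]
  branch[1] choose=4:
    H0 returns 13
    H1 returns (13, ())
    H2 returns [(13, ())]
= [(15, ()), (13, ())]

Answer: 2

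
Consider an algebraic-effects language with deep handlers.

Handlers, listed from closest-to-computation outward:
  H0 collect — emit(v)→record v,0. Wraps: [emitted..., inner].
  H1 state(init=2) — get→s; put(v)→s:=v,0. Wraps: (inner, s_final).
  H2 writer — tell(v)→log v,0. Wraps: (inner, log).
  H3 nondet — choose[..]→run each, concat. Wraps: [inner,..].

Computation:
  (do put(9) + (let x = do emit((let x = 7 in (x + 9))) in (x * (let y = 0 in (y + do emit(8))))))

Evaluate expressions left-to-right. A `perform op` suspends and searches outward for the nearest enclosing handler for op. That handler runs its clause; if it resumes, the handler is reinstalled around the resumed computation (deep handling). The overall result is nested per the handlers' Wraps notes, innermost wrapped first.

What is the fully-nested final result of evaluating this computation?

Answer: [(([16, 8, 0], 9), ())]

Evaluation trace:
put(9) @ H1 ⇒ s:=9
emit(16) @ H0 ⇒ out+=16
emit(8) @ H0 ⇒ out+=8
H0 returns [16, 8, 0]
H1 returns ([16, 8, 0], 9)
H2 returns (([16, 8, 0], 9), ())
H3 returns [(([16, 8, 0], 9), ())]
= [(([16, 8, 0], 9), ())]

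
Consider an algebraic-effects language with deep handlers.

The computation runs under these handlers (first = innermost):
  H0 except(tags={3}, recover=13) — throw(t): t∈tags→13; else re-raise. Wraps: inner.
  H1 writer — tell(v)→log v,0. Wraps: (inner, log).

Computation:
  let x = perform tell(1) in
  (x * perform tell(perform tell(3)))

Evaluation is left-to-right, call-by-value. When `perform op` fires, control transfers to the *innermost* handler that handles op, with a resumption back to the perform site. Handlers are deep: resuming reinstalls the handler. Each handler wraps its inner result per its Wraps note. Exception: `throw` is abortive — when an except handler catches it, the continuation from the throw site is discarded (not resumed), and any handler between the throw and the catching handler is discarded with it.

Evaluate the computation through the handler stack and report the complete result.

Step-by-step:
tell(1) @ H1 ⇒ log+=1
tell(3) @ H1 ⇒ log+=3
tell(0) @ H1 ⇒ log+=0
H0 returns 0
H1 returns (0, (1, 3, 0))
= (0, (1, 3, 0))

Answer: (0, (1, 3, 0))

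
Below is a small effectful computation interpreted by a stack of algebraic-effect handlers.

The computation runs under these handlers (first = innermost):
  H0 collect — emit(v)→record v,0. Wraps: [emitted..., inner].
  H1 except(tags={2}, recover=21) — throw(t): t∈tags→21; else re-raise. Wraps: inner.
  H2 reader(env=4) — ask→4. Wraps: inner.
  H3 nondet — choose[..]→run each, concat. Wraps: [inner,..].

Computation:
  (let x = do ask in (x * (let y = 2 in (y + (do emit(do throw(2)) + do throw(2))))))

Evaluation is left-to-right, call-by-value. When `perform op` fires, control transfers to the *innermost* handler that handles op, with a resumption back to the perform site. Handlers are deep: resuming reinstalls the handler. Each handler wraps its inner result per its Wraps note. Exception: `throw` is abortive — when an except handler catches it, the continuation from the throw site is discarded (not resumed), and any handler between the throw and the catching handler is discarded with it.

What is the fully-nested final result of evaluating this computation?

Answer: [21]

Evaluation trace:
ask @ H2 ⇒ 4
throw(2) @ H1 caught ⇒ 21
H2 returns 21
H3 returns [21]
= [21]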